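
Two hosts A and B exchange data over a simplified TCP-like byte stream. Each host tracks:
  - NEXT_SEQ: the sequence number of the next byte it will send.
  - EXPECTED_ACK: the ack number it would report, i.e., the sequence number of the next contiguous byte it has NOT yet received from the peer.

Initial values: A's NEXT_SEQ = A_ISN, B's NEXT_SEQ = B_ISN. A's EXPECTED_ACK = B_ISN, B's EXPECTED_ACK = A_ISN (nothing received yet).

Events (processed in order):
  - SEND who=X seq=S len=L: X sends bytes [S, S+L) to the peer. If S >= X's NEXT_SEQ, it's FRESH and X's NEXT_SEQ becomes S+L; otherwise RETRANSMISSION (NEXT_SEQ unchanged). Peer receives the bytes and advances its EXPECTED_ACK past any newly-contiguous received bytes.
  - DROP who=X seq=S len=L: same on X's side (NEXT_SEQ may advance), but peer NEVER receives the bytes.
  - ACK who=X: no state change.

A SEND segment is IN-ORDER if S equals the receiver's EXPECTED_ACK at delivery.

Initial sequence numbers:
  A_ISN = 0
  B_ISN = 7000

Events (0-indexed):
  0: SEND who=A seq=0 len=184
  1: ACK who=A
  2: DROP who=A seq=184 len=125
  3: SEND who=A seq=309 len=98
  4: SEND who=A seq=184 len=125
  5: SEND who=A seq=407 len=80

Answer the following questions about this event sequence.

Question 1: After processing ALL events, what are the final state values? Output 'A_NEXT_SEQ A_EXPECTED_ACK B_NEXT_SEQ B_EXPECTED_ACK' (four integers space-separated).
After event 0: A_seq=184 A_ack=7000 B_seq=7000 B_ack=184
After event 1: A_seq=184 A_ack=7000 B_seq=7000 B_ack=184
After event 2: A_seq=309 A_ack=7000 B_seq=7000 B_ack=184
After event 3: A_seq=407 A_ack=7000 B_seq=7000 B_ack=184
After event 4: A_seq=407 A_ack=7000 B_seq=7000 B_ack=407
After event 5: A_seq=487 A_ack=7000 B_seq=7000 B_ack=487

Answer: 487 7000 7000 487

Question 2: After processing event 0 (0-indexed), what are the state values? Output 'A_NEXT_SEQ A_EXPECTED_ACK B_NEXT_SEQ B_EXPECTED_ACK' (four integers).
After event 0: A_seq=184 A_ack=7000 B_seq=7000 B_ack=184

184 7000 7000 184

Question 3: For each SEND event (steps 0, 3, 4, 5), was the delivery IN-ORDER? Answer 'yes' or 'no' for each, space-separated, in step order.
Step 0: SEND seq=0 -> in-order
Step 3: SEND seq=309 -> out-of-order
Step 4: SEND seq=184 -> in-order
Step 5: SEND seq=407 -> in-order

Answer: yes no yes yes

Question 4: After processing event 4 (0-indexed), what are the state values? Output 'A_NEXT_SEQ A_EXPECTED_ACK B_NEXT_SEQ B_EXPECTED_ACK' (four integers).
After event 0: A_seq=184 A_ack=7000 B_seq=7000 B_ack=184
After event 1: A_seq=184 A_ack=7000 B_seq=7000 B_ack=184
After event 2: A_seq=309 A_ack=7000 B_seq=7000 B_ack=184
After event 3: A_seq=407 A_ack=7000 B_seq=7000 B_ack=184
After event 4: A_seq=407 A_ack=7000 B_seq=7000 B_ack=407

407 7000 7000 407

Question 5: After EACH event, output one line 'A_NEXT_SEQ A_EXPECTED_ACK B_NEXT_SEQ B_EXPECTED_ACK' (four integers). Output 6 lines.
184 7000 7000 184
184 7000 7000 184
309 7000 7000 184
407 7000 7000 184
407 7000 7000 407
487 7000 7000 487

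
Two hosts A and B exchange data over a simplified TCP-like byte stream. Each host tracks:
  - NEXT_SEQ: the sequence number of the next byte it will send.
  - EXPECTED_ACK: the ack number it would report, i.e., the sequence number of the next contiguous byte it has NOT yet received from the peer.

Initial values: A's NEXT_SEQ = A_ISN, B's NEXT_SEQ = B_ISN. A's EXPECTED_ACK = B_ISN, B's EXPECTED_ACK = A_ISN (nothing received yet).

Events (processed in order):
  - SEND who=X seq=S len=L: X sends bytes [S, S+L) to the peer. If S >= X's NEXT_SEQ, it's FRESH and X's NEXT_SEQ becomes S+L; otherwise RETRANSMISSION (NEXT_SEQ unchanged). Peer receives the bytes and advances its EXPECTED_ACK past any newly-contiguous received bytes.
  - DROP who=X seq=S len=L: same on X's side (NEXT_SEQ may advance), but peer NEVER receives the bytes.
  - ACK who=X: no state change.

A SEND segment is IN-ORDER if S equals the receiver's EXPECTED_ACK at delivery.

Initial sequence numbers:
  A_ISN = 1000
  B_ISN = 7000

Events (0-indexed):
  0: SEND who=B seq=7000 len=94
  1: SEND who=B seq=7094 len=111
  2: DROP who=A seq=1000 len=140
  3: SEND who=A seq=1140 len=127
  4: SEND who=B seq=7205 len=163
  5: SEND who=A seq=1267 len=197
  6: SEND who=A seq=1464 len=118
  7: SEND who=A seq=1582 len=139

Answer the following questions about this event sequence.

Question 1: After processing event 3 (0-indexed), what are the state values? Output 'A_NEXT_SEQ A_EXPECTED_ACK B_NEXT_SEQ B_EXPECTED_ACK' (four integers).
After event 0: A_seq=1000 A_ack=7094 B_seq=7094 B_ack=1000
After event 1: A_seq=1000 A_ack=7205 B_seq=7205 B_ack=1000
After event 2: A_seq=1140 A_ack=7205 B_seq=7205 B_ack=1000
After event 3: A_seq=1267 A_ack=7205 B_seq=7205 B_ack=1000

1267 7205 7205 1000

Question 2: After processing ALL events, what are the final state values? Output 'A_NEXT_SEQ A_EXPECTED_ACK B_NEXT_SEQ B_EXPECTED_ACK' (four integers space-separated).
Answer: 1721 7368 7368 1000

Derivation:
After event 0: A_seq=1000 A_ack=7094 B_seq=7094 B_ack=1000
After event 1: A_seq=1000 A_ack=7205 B_seq=7205 B_ack=1000
After event 2: A_seq=1140 A_ack=7205 B_seq=7205 B_ack=1000
After event 3: A_seq=1267 A_ack=7205 B_seq=7205 B_ack=1000
After event 4: A_seq=1267 A_ack=7368 B_seq=7368 B_ack=1000
After event 5: A_seq=1464 A_ack=7368 B_seq=7368 B_ack=1000
After event 6: A_seq=1582 A_ack=7368 B_seq=7368 B_ack=1000
After event 7: A_seq=1721 A_ack=7368 B_seq=7368 B_ack=1000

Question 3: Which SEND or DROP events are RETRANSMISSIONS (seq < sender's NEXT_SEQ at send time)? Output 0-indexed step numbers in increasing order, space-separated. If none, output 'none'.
Answer: none

Derivation:
Step 0: SEND seq=7000 -> fresh
Step 1: SEND seq=7094 -> fresh
Step 2: DROP seq=1000 -> fresh
Step 3: SEND seq=1140 -> fresh
Step 4: SEND seq=7205 -> fresh
Step 5: SEND seq=1267 -> fresh
Step 6: SEND seq=1464 -> fresh
Step 7: SEND seq=1582 -> fresh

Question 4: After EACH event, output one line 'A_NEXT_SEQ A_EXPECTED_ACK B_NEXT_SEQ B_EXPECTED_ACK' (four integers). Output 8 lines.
1000 7094 7094 1000
1000 7205 7205 1000
1140 7205 7205 1000
1267 7205 7205 1000
1267 7368 7368 1000
1464 7368 7368 1000
1582 7368 7368 1000
1721 7368 7368 1000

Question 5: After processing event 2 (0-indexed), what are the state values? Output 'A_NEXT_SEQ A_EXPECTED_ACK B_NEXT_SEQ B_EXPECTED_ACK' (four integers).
After event 0: A_seq=1000 A_ack=7094 B_seq=7094 B_ack=1000
After event 1: A_seq=1000 A_ack=7205 B_seq=7205 B_ack=1000
After event 2: A_seq=1140 A_ack=7205 B_seq=7205 B_ack=1000

1140 7205 7205 1000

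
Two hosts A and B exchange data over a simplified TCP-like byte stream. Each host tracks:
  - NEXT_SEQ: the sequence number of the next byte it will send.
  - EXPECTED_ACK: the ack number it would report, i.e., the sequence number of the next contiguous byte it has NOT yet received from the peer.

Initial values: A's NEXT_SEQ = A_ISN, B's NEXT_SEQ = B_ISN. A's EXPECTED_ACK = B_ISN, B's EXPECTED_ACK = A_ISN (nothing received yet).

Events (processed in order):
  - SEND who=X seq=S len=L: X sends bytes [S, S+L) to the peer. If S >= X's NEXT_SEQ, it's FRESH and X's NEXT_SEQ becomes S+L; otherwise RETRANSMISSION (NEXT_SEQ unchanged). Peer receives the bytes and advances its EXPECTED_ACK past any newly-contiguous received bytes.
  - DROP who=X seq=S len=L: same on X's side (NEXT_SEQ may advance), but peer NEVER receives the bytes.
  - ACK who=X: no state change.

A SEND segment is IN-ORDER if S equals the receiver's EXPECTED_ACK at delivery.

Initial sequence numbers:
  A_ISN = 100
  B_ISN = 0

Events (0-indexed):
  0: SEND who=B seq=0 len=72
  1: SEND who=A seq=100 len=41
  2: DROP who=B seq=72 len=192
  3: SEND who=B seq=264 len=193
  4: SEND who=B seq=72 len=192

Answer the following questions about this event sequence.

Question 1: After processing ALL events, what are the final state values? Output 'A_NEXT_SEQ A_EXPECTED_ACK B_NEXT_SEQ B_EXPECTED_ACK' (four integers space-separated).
After event 0: A_seq=100 A_ack=72 B_seq=72 B_ack=100
After event 1: A_seq=141 A_ack=72 B_seq=72 B_ack=141
After event 2: A_seq=141 A_ack=72 B_seq=264 B_ack=141
After event 3: A_seq=141 A_ack=72 B_seq=457 B_ack=141
After event 4: A_seq=141 A_ack=457 B_seq=457 B_ack=141

Answer: 141 457 457 141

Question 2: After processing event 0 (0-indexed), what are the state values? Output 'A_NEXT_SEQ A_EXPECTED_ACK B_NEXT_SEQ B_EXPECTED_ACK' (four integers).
After event 0: A_seq=100 A_ack=72 B_seq=72 B_ack=100

100 72 72 100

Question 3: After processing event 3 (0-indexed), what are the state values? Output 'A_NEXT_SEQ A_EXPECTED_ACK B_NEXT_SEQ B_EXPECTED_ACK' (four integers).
After event 0: A_seq=100 A_ack=72 B_seq=72 B_ack=100
After event 1: A_seq=141 A_ack=72 B_seq=72 B_ack=141
After event 2: A_seq=141 A_ack=72 B_seq=264 B_ack=141
After event 3: A_seq=141 A_ack=72 B_seq=457 B_ack=141

141 72 457 141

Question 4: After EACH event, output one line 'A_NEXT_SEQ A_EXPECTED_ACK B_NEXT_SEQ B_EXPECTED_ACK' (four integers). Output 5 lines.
100 72 72 100
141 72 72 141
141 72 264 141
141 72 457 141
141 457 457 141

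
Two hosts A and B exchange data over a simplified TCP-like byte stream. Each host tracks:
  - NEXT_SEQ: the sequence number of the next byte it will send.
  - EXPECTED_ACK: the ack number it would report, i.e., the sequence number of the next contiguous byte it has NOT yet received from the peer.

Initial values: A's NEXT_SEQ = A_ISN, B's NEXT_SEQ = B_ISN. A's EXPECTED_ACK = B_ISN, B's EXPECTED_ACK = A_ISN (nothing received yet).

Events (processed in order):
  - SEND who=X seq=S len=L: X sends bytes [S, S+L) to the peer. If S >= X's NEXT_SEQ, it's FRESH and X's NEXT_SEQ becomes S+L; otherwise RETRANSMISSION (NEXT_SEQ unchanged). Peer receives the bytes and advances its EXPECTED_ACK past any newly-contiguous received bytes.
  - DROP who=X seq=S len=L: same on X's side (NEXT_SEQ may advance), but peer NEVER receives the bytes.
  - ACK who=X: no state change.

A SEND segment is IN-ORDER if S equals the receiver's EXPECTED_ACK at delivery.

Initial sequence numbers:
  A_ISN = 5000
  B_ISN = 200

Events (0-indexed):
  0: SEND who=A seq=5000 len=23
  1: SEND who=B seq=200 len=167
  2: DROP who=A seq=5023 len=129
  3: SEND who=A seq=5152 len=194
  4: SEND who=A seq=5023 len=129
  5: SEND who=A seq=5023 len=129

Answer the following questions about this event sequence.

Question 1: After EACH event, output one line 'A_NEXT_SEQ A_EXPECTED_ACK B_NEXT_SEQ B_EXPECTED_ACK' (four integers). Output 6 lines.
5023 200 200 5023
5023 367 367 5023
5152 367 367 5023
5346 367 367 5023
5346 367 367 5346
5346 367 367 5346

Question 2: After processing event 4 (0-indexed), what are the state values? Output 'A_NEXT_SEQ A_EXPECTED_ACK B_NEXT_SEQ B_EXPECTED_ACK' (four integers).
After event 0: A_seq=5023 A_ack=200 B_seq=200 B_ack=5023
After event 1: A_seq=5023 A_ack=367 B_seq=367 B_ack=5023
After event 2: A_seq=5152 A_ack=367 B_seq=367 B_ack=5023
After event 3: A_seq=5346 A_ack=367 B_seq=367 B_ack=5023
After event 4: A_seq=5346 A_ack=367 B_seq=367 B_ack=5346

5346 367 367 5346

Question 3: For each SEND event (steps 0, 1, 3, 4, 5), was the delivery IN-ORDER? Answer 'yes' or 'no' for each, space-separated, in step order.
Answer: yes yes no yes no

Derivation:
Step 0: SEND seq=5000 -> in-order
Step 1: SEND seq=200 -> in-order
Step 3: SEND seq=5152 -> out-of-order
Step 4: SEND seq=5023 -> in-order
Step 5: SEND seq=5023 -> out-of-order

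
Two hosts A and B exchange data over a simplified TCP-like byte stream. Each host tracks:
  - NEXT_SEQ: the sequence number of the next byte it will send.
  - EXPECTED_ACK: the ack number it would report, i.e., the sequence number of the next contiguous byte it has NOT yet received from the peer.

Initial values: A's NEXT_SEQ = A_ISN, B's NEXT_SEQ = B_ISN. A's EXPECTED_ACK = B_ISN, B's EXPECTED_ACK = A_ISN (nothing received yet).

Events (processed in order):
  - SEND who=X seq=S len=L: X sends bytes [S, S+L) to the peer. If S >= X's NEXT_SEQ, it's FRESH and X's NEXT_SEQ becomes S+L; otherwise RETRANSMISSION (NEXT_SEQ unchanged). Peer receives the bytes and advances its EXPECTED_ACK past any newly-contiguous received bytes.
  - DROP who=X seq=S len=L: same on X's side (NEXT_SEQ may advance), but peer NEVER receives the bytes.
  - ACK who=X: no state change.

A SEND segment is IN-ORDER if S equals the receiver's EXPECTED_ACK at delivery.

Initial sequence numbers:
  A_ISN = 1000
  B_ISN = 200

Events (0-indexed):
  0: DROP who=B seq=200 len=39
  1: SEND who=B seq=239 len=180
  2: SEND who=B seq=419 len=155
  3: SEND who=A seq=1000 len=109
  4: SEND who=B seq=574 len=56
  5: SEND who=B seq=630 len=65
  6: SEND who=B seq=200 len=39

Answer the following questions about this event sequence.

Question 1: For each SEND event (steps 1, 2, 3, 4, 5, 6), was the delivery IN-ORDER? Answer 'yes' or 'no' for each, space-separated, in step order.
Answer: no no yes no no yes

Derivation:
Step 1: SEND seq=239 -> out-of-order
Step 2: SEND seq=419 -> out-of-order
Step 3: SEND seq=1000 -> in-order
Step 4: SEND seq=574 -> out-of-order
Step 5: SEND seq=630 -> out-of-order
Step 6: SEND seq=200 -> in-order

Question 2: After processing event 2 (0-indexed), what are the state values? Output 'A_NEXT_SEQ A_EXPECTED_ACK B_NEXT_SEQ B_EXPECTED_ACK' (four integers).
After event 0: A_seq=1000 A_ack=200 B_seq=239 B_ack=1000
After event 1: A_seq=1000 A_ack=200 B_seq=419 B_ack=1000
After event 2: A_seq=1000 A_ack=200 B_seq=574 B_ack=1000

1000 200 574 1000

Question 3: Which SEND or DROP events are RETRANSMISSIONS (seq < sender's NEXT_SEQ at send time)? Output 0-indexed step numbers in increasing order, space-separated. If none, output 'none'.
Step 0: DROP seq=200 -> fresh
Step 1: SEND seq=239 -> fresh
Step 2: SEND seq=419 -> fresh
Step 3: SEND seq=1000 -> fresh
Step 4: SEND seq=574 -> fresh
Step 5: SEND seq=630 -> fresh
Step 6: SEND seq=200 -> retransmit

Answer: 6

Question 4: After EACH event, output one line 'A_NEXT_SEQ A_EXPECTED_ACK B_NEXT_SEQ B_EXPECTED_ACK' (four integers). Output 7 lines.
1000 200 239 1000
1000 200 419 1000
1000 200 574 1000
1109 200 574 1109
1109 200 630 1109
1109 200 695 1109
1109 695 695 1109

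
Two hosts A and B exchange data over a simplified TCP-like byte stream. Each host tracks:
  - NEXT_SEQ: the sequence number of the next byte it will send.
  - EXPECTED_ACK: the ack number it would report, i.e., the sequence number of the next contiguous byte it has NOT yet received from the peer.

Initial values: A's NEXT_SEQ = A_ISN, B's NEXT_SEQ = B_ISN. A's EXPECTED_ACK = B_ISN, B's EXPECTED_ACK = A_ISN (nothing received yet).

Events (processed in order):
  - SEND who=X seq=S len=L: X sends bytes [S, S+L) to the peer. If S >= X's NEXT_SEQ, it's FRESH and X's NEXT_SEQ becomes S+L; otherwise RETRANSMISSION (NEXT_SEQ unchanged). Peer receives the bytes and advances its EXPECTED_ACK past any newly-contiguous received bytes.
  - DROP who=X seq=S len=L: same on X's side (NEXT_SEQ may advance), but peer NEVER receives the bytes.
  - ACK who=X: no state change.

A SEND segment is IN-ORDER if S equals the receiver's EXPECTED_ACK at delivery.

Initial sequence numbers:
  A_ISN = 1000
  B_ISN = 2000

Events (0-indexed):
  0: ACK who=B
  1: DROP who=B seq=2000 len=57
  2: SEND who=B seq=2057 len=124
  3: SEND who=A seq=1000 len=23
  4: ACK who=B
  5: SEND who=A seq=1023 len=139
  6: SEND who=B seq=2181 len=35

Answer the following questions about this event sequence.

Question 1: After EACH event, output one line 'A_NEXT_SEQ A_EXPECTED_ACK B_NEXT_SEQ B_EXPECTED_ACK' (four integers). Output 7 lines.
1000 2000 2000 1000
1000 2000 2057 1000
1000 2000 2181 1000
1023 2000 2181 1023
1023 2000 2181 1023
1162 2000 2181 1162
1162 2000 2216 1162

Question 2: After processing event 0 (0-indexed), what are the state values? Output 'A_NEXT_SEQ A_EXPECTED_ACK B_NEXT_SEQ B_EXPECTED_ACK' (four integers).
After event 0: A_seq=1000 A_ack=2000 B_seq=2000 B_ack=1000

1000 2000 2000 1000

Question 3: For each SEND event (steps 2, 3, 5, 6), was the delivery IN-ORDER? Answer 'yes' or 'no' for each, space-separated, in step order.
Answer: no yes yes no

Derivation:
Step 2: SEND seq=2057 -> out-of-order
Step 3: SEND seq=1000 -> in-order
Step 5: SEND seq=1023 -> in-order
Step 6: SEND seq=2181 -> out-of-order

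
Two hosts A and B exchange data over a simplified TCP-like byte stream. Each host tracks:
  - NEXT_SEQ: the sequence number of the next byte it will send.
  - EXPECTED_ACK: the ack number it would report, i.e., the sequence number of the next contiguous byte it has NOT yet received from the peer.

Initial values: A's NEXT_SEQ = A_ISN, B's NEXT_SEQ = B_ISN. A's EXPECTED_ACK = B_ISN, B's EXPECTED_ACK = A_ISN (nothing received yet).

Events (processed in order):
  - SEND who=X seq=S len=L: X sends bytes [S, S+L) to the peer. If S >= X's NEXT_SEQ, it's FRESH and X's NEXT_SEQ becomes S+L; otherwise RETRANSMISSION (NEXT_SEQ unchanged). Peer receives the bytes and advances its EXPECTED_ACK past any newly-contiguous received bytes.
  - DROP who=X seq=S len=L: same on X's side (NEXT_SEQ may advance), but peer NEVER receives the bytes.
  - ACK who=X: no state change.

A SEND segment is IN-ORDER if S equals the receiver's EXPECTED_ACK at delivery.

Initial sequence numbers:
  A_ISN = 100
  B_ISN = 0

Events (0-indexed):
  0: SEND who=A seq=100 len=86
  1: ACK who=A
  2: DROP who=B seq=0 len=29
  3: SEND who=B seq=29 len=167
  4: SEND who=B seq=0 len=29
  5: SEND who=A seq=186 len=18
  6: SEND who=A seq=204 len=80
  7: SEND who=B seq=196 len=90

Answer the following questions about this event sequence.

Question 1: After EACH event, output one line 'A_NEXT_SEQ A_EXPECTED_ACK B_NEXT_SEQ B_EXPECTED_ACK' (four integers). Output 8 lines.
186 0 0 186
186 0 0 186
186 0 29 186
186 0 196 186
186 196 196 186
204 196 196 204
284 196 196 284
284 286 286 284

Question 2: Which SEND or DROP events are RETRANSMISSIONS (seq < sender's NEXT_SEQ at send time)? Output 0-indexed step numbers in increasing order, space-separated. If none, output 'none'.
Answer: 4

Derivation:
Step 0: SEND seq=100 -> fresh
Step 2: DROP seq=0 -> fresh
Step 3: SEND seq=29 -> fresh
Step 4: SEND seq=0 -> retransmit
Step 5: SEND seq=186 -> fresh
Step 6: SEND seq=204 -> fresh
Step 7: SEND seq=196 -> fresh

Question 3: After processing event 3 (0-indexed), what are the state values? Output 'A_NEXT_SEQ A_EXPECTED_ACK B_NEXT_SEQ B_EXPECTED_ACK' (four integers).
After event 0: A_seq=186 A_ack=0 B_seq=0 B_ack=186
After event 1: A_seq=186 A_ack=0 B_seq=0 B_ack=186
After event 2: A_seq=186 A_ack=0 B_seq=29 B_ack=186
After event 3: A_seq=186 A_ack=0 B_seq=196 B_ack=186

186 0 196 186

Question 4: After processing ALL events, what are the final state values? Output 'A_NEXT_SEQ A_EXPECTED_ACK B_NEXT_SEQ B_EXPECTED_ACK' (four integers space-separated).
Answer: 284 286 286 284

Derivation:
After event 0: A_seq=186 A_ack=0 B_seq=0 B_ack=186
After event 1: A_seq=186 A_ack=0 B_seq=0 B_ack=186
After event 2: A_seq=186 A_ack=0 B_seq=29 B_ack=186
After event 3: A_seq=186 A_ack=0 B_seq=196 B_ack=186
After event 4: A_seq=186 A_ack=196 B_seq=196 B_ack=186
After event 5: A_seq=204 A_ack=196 B_seq=196 B_ack=204
After event 6: A_seq=284 A_ack=196 B_seq=196 B_ack=284
After event 7: A_seq=284 A_ack=286 B_seq=286 B_ack=284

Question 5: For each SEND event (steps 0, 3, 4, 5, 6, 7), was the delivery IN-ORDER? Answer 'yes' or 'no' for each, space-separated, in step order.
Answer: yes no yes yes yes yes

Derivation:
Step 0: SEND seq=100 -> in-order
Step 3: SEND seq=29 -> out-of-order
Step 4: SEND seq=0 -> in-order
Step 5: SEND seq=186 -> in-order
Step 6: SEND seq=204 -> in-order
Step 7: SEND seq=196 -> in-order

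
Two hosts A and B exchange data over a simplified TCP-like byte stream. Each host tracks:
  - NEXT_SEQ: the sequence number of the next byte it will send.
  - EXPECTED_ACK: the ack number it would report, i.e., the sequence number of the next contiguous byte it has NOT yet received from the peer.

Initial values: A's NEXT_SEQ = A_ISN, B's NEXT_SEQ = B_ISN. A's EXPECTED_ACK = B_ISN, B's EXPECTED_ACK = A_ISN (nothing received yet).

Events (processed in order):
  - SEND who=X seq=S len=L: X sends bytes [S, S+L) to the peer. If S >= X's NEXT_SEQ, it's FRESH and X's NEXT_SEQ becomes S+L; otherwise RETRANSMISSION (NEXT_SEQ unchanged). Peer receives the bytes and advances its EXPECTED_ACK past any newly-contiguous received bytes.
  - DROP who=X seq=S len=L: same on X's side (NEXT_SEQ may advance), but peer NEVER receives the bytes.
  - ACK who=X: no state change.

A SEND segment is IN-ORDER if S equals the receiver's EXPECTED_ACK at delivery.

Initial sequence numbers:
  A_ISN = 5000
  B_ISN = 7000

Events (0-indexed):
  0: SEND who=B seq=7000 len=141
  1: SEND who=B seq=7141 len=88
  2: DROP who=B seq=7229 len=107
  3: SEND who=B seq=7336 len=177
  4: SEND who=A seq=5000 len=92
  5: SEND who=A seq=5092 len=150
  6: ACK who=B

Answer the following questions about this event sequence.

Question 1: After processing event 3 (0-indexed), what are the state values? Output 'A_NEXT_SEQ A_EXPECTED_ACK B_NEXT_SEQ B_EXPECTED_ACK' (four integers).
After event 0: A_seq=5000 A_ack=7141 B_seq=7141 B_ack=5000
After event 1: A_seq=5000 A_ack=7229 B_seq=7229 B_ack=5000
After event 2: A_seq=5000 A_ack=7229 B_seq=7336 B_ack=5000
After event 3: A_seq=5000 A_ack=7229 B_seq=7513 B_ack=5000

5000 7229 7513 5000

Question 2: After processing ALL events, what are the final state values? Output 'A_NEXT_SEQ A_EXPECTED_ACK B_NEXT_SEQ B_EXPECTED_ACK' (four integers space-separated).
After event 0: A_seq=5000 A_ack=7141 B_seq=7141 B_ack=5000
After event 1: A_seq=5000 A_ack=7229 B_seq=7229 B_ack=5000
After event 2: A_seq=5000 A_ack=7229 B_seq=7336 B_ack=5000
After event 3: A_seq=5000 A_ack=7229 B_seq=7513 B_ack=5000
After event 4: A_seq=5092 A_ack=7229 B_seq=7513 B_ack=5092
After event 5: A_seq=5242 A_ack=7229 B_seq=7513 B_ack=5242
After event 6: A_seq=5242 A_ack=7229 B_seq=7513 B_ack=5242

Answer: 5242 7229 7513 5242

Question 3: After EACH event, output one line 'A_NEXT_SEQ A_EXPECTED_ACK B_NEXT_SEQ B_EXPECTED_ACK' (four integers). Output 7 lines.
5000 7141 7141 5000
5000 7229 7229 5000
5000 7229 7336 5000
5000 7229 7513 5000
5092 7229 7513 5092
5242 7229 7513 5242
5242 7229 7513 5242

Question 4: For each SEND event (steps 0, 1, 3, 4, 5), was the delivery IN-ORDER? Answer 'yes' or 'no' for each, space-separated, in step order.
Answer: yes yes no yes yes

Derivation:
Step 0: SEND seq=7000 -> in-order
Step 1: SEND seq=7141 -> in-order
Step 3: SEND seq=7336 -> out-of-order
Step 4: SEND seq=5000 -> in-order
Step 5: SEND seq=5092 -> in-order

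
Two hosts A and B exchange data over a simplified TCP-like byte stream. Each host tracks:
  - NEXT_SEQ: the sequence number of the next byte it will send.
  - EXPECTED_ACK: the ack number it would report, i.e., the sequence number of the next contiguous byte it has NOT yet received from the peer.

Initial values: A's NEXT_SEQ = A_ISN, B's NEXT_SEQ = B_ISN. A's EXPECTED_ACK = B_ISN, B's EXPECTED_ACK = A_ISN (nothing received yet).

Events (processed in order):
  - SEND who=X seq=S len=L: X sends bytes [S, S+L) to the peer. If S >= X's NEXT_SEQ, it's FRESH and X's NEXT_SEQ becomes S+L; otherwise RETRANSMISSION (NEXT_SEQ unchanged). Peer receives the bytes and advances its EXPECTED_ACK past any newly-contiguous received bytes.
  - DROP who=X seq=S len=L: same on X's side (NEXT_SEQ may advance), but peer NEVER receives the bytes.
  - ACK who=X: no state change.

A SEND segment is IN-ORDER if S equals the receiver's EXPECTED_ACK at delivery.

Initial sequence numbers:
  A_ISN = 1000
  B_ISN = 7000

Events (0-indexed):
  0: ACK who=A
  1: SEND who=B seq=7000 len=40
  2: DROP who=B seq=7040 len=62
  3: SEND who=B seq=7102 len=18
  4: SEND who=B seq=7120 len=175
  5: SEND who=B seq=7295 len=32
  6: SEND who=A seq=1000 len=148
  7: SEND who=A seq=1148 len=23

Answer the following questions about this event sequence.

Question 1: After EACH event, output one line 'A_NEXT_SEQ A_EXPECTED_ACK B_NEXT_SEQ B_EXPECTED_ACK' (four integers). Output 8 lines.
1000 7000 7000 1000
1000 7040 7040 1000
1000 7040 7102 1000
1000 7040 7120 1000
1000 7040 7295 1000
1000 7040 7327 1000
1148 7040 7327 1148
1171 7040 7327 1171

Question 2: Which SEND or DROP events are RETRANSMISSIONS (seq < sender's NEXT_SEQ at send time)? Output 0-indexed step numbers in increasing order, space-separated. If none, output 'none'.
Step 1: SEND seq=7000 -> fresh
Step 2: DROP seq=7040 -> fresh
Step 3: SEND seq=7102 -> fresh
Step 4: SEND seq=7120 -> fresh
Step 5: SEND seq=7295 -> fresh
Step 6: SEND seq=1000 -> fresh
Step 7: SEND seq=1148 -> fresh

Answer: none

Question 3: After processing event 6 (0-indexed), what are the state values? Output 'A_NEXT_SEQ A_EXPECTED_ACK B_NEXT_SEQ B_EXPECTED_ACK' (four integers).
After event 0: A_seq=1000 A_ack=7000 B_seq=7000 B_ack=1000
After event 1: A_seq=1000 A_ack=7040 B_seq=7040 B_ack=1000
After event 2: A_seq=1000 A_ack=7040 B_seq=7102 B_ack=1000
After event 3: A_seq=1000 A_ack=7040 B_seq=7120 B_ack=1000
After event 4: A_seq=1000 A_ack=7040 B_seq=7295 B_ack=1000
After event 5: A_seq=1000 A_ack=7040 B_seq=7327 B_ack=1000
After event 6: A_seq=1148 A_ack=7040 B_seq=7327 B_ack=1148

1148 7040 7327 1148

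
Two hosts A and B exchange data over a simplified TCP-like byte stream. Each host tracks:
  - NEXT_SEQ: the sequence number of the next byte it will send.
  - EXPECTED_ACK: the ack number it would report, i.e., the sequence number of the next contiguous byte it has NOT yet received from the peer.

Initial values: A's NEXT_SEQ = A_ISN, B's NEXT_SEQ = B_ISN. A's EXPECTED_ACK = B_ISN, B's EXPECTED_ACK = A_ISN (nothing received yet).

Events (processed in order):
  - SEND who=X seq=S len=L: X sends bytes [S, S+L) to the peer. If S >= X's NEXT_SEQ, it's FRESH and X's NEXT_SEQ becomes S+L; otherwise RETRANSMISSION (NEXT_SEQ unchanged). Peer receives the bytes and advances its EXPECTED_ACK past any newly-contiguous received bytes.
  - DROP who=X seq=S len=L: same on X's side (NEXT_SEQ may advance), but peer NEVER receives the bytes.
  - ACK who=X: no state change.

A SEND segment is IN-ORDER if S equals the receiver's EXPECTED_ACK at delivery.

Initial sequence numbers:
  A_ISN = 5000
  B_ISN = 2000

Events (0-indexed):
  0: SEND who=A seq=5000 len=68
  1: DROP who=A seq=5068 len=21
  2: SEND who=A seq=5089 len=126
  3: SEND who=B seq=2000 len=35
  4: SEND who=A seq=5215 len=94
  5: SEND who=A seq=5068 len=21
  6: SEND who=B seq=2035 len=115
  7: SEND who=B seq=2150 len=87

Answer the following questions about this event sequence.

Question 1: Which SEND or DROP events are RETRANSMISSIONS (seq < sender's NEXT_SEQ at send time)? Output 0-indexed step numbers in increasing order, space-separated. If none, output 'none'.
Answer: 5

Derivation:
Step 0: SEND seq=5000 -> fresh
Step 1: DROP seq=5068 -> fresh
Step 2: SEND seq=5089 -> fresh
Step 3: SEND seq=2000 -> fresh
Step 4: SEND seq=5215 -> fresh
Step 5: SEND seq=5068 -> retransmit
Step 6: SEND seq=2035 -> fresh
Step 7: SEND seq=2150 -> fresh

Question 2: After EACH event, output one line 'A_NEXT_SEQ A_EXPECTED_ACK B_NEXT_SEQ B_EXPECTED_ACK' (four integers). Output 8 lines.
5068 2000 2000 5068
5089 2000 2000 5068
5215 2000 2000 5068
5215 2035 2035 5068
5309 2035 2035 5068
5309 2035 2035 5309
5309 2150 2150 5309
5309 2237 2237 5309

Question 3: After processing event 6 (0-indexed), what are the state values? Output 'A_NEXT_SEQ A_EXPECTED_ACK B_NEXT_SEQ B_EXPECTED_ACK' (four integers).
After event 0: A_seq=5068 A_ack=2000 B_seq=2000 B_ack=5068
After event 1: A_seq=5089 A_ack=2000 B_seq=2000 B_ack=5068
After event 2: A_seq=5215 A_ack=2000 B_seq=2000 B_ack=5068
After event 3: A_seq=5215 A_ack=2035 B_seq=2035 B_ack=5068
After event 4: A_seq=5309 A_ack=2035 B_seq=2035 B_ack=5068
After event 5: A_seq=5309 A_ack=2035 B_seq=2035 B_ack=5309
After event 6: A_seq=5309 A_ack=2150 B_seq=2150 B_ack=5309

5309 2150 2150 5309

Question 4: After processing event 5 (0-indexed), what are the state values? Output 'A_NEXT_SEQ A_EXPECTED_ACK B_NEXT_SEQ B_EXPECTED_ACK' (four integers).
After event 0: A_seq=5068 A_ack=2000 B_seq=2000 B_ack=5068
After event 1: A_seq=5089 A_ack=2000 B_seq=2000 B_ack=5068
After event 2: A_seq=5215 A_ack=2000 B_seq=2000 B_ack=5068
After event 3: A_seq=5215 A_ack=2035 B_seq=2035 B_ack=5068
After event 4: A_seq=5309 A_ack=2035 B_seq=2035 B_ack=5068
After event 5: A_seq=5309 A_ack=2035 B_seq=2035 B_ack=5309

5309 2035 2035 5309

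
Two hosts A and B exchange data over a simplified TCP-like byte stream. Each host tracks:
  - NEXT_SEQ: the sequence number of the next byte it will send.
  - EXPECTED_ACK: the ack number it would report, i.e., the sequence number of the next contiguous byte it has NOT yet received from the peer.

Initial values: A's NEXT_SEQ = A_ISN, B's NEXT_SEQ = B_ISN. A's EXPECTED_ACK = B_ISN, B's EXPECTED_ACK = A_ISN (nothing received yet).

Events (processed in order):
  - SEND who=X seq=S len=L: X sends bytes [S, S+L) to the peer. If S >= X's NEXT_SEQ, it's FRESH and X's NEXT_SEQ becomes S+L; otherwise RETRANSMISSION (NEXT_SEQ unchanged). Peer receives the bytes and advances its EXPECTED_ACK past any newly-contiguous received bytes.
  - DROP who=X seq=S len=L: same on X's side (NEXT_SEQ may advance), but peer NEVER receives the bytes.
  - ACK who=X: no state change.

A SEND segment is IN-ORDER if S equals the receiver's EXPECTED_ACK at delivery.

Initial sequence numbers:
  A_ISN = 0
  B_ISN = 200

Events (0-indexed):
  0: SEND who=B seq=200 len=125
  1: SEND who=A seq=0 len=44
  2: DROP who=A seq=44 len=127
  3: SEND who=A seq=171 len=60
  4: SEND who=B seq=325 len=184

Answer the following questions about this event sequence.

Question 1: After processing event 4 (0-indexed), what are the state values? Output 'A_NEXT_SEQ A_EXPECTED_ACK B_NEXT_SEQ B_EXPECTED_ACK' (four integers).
After event 0: A_seq=0 A_ack=325 B_seq=325 B_ack=0
After event 1: A_seq=44 A_ack=325 B_seq=325 B_ack=44
After event 2: A_seq=171 A_ack=325 B_seq=325 B_ack=44
After event 3: A_seq=231 A_ack=325 B_seq=325 B_ack=44
After event 4: A_seq=231 A_ack=509 B_seq=509 B_ack=44

231 509 509 44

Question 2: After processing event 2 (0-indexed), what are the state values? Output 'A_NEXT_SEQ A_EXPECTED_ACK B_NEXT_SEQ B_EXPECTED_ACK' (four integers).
After event 0: A_seq=0 A_ack=325 B_seq=325 B_ack=0
After event 1: A_seq=44 A_ack=325 B_seq=325 B_ack=44
After event 2: A_seq=171 A_ack=325 B_seq=325 B_ack=44

171 325 325 44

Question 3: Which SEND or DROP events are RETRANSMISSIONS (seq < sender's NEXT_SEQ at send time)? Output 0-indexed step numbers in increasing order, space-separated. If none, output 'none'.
Answer: none

Derivation:
Step 0: SEND seq=200 -> fresh
Step 1: SEND seq=0 -> fresh
Step 2: DROP seq=44 -> fresh
Step 3: SEND seq=171 -> fresh
Step 4: SEND seq=325 -> fresh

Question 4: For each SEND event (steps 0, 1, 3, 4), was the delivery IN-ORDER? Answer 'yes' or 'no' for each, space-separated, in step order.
Step 0: SEND seq=200 -> in-order
Step 1: SEND seq=0 -> in-order
Step 3: SEND seq=171 -> out-of-order
Step 4: SEND seq=325 -> in-order

Answer: yes yes no yes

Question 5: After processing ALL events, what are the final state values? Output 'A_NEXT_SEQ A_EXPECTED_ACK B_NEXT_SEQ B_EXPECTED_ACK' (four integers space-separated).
After event 0: A_seq=0 A_ack=325 B_seq=325 B_ack=0
After event 1: A_seq=44 A_ack=325 B_seq=325 B_ack=44
After event 2: A_seq=171 A_ack=325 B_seq=325 B_ack=44
After event 3: A_seq=231 A_ack=325 B_seq=325 B_ack=44
After event 4: A_seq=231 A_ack=509 B_seq=509 B_ack=44

Answer: 231 509 509 44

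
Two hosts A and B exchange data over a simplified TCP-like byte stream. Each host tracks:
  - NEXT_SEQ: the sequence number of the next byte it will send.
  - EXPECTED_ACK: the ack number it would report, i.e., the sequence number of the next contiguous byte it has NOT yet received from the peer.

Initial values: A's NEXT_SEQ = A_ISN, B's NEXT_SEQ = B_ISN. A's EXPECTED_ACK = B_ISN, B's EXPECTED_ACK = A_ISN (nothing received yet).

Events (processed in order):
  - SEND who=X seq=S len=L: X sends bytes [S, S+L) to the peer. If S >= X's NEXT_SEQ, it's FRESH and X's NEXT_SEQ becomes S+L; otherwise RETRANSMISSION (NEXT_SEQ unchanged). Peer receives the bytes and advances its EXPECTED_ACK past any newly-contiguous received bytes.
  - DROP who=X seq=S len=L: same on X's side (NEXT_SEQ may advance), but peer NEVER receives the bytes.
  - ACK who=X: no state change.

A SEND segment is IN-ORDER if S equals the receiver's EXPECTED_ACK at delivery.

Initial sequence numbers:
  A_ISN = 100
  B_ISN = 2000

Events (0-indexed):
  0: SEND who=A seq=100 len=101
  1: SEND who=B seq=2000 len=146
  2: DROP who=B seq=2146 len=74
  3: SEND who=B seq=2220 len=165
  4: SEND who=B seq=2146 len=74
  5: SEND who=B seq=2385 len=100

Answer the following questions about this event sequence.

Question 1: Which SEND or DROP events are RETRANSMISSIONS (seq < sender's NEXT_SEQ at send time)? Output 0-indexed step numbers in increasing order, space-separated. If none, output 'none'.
Step 0: SEND seq=100 -> fresh
Step 1: SEND seq=2000 -> fresh
Step 2: DROP seq=2146 -> fresh
Step 3: SEND seq=2220 -> fresh
Step 4: SEND seq=2146 -> retransmit
Step 5: SEND seq=2385 -> fresh

Answer: 4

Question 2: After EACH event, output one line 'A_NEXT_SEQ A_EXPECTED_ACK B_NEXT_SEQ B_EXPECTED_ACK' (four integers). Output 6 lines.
201 2000 2000 201
201 2146 2146 201
201 2146 2220 201
201 2146 2385 201
201 2385 2385 201
201 2485 2485 201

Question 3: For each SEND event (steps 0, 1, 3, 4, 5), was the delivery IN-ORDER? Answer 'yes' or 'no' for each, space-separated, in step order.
Answer: yes yes no yes yes

Derivation:
Step 0: SEND seq=100 -> in-order
Step 1: SEND seq=2000 -> in-order
Step 3: SEND seq=2220 -> out-of-order
Step 4: SEND seq=2146 -> in-order
Step 5: SEND seq=2385 -> in-order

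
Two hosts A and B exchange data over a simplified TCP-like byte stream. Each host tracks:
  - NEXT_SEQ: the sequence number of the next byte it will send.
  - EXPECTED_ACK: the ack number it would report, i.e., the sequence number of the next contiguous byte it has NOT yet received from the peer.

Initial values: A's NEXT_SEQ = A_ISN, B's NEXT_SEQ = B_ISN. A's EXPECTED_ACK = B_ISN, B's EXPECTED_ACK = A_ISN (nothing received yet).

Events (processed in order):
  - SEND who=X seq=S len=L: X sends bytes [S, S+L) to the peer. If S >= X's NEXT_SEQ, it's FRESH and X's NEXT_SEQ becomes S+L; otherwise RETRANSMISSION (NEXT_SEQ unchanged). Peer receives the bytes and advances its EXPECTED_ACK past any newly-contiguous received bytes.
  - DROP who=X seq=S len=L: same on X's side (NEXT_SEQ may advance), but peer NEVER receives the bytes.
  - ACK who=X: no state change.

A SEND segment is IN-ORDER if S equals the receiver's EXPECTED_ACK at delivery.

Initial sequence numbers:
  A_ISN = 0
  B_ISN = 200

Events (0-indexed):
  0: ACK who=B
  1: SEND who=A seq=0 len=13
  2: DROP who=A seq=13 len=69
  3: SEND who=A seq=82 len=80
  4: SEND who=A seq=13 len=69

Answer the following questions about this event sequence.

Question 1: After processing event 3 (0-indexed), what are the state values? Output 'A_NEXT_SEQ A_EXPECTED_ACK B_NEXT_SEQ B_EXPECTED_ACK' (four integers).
After event 0: A_seq=0 A_ack=200 B_seq=200 B_ack=0
After event 1: A_seq=13 A_ack=200 B_seq=200 B_ack=13
After event 2: A_seq=82 A_ack=200 B_seq=200 B_ack=13
After event 3: A_seq=162 A_ack=200 B_seq=200 B_ack=13

162 200 200 13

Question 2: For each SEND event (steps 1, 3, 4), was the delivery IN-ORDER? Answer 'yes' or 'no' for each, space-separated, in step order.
Answer: yes no yes

Derivation:
Step 1: SEND seq=0 -> in-order
Step 3: SEND seq=82 -> out-of-order
Step 4: SEND seq=13 -> in-order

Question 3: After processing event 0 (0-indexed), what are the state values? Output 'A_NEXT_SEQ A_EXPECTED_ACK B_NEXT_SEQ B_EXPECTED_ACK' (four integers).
After event 0: A_seq=0 A_ack=200 B_seq=200 B_ack=0

0 200 200 0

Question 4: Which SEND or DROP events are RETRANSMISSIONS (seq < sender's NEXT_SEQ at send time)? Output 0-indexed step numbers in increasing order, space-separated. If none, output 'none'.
Step 1: SEND seq=0 -> fresh
Step 2: DROP seq=13 -> fresh
Step 3: SEND seq=82 -> fresh
Step 4: SEND seq=13 -> retransmit

Answer: 4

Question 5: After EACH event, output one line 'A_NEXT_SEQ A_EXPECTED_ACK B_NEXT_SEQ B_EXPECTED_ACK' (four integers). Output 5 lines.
0 200 200 0
13 200 200 13
82 200 200 13
162 200 200 13
162 200 200 162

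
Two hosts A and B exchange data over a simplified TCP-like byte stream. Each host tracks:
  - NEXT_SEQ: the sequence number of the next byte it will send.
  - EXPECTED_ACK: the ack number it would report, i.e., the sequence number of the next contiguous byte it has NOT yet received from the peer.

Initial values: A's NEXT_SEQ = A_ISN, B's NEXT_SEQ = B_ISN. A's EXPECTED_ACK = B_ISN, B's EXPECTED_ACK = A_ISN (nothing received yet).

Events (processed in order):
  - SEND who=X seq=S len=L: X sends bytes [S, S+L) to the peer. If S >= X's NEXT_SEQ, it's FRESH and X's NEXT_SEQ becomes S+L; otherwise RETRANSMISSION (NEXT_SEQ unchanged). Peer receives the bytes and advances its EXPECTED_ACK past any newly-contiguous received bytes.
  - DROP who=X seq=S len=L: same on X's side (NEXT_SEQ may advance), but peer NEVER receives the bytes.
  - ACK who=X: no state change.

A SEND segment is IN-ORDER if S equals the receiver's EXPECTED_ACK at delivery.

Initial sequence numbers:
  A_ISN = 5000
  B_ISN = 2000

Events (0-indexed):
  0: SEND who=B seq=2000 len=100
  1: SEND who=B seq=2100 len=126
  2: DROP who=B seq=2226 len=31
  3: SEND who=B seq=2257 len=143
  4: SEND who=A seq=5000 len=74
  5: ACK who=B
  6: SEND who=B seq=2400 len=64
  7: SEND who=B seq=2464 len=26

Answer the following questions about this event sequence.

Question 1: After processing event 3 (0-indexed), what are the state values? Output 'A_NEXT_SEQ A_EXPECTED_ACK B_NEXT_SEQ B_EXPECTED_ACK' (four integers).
After event 0: A_seq=5000 A_ack=2100 B_seq=2100 B_ack=5000
After event 1: A_seq=5000 A_ack=2226 B_seq=2226 B_ack=5000
After event 2: A_seq=5000 A_ack=2226 B_seq=2257 B_ack=5000
After event 3: A_seq=5000 A_ack=2226 B_seq=2400 B_ack=5000

5000 2226 2400 5000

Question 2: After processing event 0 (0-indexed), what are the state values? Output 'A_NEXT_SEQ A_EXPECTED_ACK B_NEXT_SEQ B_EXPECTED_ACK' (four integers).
After event 0: A_seq=5000 A_ack=2100 B_seq=2100 B_ack=5000

5000 2100 2100 5000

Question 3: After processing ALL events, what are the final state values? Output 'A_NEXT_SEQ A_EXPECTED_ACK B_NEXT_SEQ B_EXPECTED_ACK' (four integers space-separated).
Answer: 5074 2226 2490 5074

Derivation:
After event 0: A_seq=5000 A_ack=2100 B_seq=2100 B_ack=5000
After event 1: A_seq=5000 A_ack=2226 B_seq=2226 B_ack=5000
After event 2: A_seq=5000 A_ack=2226 B_seq=2257 B_ack=5000
After event 3: A_seq=5000 A_ack=2226 B_seq=2400 B_ack=5000
After event 4: A_seq=5074 A_ack=2226 B_seq=2400 B_ack=5074
After event 5: A_seq=5074 A_ack=2226 B_seq=2400 B_ack=5074
After event 6: A_seq=5074 A_ack=2226 B_seq=2464 B_ack=5074
After event 7: A_seq=5074 A_ack=2226 B_seq=2490 B_ack=5074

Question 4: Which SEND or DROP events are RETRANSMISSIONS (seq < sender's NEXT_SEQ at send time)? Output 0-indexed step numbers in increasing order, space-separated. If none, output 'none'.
Step 0: SEND seq=2000 -> fresh
Step 1: SEND seq=2100 -> fresh
Step 2: DROP seq=2226 -> fresh
Step 3: SEND seq=2257 -> fresh
Step 4: SEND seq=5000 -> fresh
Step 6: SEND seq=2400 -> fresh
Step 7: SEND seq=2464 -> fresh

Answer: none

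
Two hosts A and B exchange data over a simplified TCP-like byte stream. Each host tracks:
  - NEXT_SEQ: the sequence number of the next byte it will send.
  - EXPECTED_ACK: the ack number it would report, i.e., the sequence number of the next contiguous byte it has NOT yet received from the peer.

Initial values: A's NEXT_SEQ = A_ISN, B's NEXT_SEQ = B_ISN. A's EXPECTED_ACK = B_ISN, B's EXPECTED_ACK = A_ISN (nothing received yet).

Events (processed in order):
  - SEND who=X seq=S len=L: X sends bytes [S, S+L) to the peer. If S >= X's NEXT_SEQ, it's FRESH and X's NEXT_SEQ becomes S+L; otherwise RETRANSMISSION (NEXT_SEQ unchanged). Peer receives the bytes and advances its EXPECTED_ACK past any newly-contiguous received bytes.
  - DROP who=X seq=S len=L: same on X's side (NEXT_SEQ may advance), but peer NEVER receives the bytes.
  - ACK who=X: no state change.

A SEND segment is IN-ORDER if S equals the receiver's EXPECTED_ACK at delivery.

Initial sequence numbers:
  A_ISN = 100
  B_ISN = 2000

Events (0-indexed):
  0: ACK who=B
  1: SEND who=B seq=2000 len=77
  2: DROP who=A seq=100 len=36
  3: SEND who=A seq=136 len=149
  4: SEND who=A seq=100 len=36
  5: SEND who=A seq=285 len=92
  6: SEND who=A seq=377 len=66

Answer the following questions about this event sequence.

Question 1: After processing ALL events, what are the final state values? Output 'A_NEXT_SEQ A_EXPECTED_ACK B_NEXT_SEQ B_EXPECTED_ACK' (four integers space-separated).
After event 0: A_seq=100 A_ack=2000 B_seq=2000 B_ack=100
After event 1: A_seq=100 A_ack=2077 B_seq=2077 B_ack=100
After event 2: A_seq=136 A_ack=2077 B_seq=2077 B_ack=100
After event 3: A_seq=285 A_ack=2077 B_seq=2077 B_ack=100
After event 4: A_seq=285 A_ack=2077 B_seq=2077 B_ack=285
After event 5: A_seq=377 A_ack=2077 B_seq=2077 B_ack=377
After event 6: A_seq=443 A_ack=2077 B_seq=2077 B_ack=443

Answer: 443 2077 2077 443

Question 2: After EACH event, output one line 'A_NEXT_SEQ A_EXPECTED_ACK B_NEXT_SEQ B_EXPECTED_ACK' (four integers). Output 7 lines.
100 2000 2000 100
100 2077 2077 100
136 2077 2077 100
285 2077 2077 100
285 2077 2077 285
377 2077 2077 377
443 2077 2077 443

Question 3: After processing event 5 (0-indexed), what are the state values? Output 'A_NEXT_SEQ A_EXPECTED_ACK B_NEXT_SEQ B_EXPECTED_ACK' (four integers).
After event 0: A_seq=100 A_ack=2000 B_seq=2000 B_ack=100
After event 1: A_seq=100 A_ack=2077 B_seq=2077 B_ack=100
After event 2: A_seq=136 A_ack=2077 B_seq=2077 B_ack=100
After event 3: A_seq=285 A_ack=2077 B_seq=2077 B_ack=100
After event 4: A_seq=285 A_ack=2077 B_seq=2077 B_ack=285
After event 5: A_seq=377 A_ack=2077 B_seq=2077 B_ack=377

377 2077 2077 377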